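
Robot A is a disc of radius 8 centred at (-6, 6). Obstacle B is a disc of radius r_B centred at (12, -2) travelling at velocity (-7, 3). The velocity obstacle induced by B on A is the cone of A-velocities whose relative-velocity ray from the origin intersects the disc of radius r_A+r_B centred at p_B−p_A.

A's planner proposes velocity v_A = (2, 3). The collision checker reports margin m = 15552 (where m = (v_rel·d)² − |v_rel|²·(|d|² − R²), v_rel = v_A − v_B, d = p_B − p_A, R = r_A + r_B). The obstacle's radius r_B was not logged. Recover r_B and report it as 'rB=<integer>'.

m = 15552
d = (18, -8);  v_rel = (9, 0),  |v_rel|² = 81
v_rel×d = (9)·(-8) − (0)·(18) = -72
since m = R²·81 − (-72)²:  R² = (5184 + 15552) / 81 = 256
R = √256 = 16  ⇒  r_B = 16 − 8 = 8

rB=8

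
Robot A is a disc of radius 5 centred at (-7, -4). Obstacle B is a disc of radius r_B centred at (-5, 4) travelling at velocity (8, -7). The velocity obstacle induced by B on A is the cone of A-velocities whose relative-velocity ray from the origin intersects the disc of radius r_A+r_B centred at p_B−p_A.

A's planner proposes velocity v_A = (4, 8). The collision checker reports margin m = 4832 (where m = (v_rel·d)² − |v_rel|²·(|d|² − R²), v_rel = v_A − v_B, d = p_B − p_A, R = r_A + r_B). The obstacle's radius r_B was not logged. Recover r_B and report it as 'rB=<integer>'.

m = 4832
d = (2, 8);  v_rel = (-4, 15),  |v_rel|² = 241
v_rel×d = (-4)·(8) − (15)·(2) = -62
since m = R²·241 − (-62)²:  R² = (3844 + 4832) / 241 = 36
R = √36 = 6  ⇒  r_B = 6 − 5 = 1

rB=1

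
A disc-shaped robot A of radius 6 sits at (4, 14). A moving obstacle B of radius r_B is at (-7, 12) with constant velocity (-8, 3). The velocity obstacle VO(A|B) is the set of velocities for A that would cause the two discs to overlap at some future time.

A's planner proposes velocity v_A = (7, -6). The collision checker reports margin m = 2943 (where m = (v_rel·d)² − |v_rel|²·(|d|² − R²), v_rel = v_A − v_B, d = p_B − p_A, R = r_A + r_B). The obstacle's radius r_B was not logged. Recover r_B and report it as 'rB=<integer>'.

m = 2943
d = (-11, -2);  v_rel = (15, -9),  |v_rel|² = 306
v_rel×d = (15)·(-2) − (-9)·(-11) = -129
since m = R²·306 − (-129)²:  R² = (16641 + 2943) / 306 = 64
R = √64 = 8  ⇒  r_B = 8 − 6 = 2

rB=2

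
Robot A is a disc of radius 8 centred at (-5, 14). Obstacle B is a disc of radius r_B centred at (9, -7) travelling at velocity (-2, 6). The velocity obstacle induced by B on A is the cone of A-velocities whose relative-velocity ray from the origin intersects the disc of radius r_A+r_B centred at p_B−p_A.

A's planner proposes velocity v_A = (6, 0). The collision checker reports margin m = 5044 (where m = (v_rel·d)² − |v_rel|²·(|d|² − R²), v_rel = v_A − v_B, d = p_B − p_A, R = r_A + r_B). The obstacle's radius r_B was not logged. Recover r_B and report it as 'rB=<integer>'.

m = 5044
d = (14, -21);  v_rel = (8, -6),  |v_rel|² = 100
v_rel×d = (8)·(-21) − (-6)·(14) = -84
since m = R²·100 − (-84)²:  R² = (7056 + 5044) / 100 = 121
R = √121 = 11  ⇒  r_B = 11 − 8 = 3

rB=3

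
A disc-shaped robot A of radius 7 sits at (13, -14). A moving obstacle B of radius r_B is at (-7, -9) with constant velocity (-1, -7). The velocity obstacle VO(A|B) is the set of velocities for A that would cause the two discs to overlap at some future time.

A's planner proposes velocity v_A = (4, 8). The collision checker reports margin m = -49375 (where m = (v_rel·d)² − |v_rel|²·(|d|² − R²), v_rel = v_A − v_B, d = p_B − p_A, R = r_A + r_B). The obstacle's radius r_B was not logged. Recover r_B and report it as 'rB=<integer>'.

m = -49375
d = (-20, 5);  v_rel = (5, 15),  |v_rel|² = 250
v_rel×d = (5)·(5) − (15)·(-20) = 325
since m = R²·250 − 325²:  R² = (105625 + -49375) / 250 = 225
R = √225 = 15  ⇒  r_B = 15 − 7 = 8

rB=8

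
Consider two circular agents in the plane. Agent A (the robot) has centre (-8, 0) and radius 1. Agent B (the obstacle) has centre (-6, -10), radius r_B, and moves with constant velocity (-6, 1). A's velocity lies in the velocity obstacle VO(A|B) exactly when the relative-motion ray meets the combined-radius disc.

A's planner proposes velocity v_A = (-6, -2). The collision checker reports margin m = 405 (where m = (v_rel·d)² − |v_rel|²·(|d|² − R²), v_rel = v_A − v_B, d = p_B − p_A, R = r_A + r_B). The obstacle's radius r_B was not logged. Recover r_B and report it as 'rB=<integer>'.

m = 405
d = (2, -10);  v_rel = (0, -3),  |v_rel|² = 9
v_rel×d = (0)·(-10) − (-3)·(2) = 6
since m = R²·9 − 6²:  R² = (36 + 405) / 9 = 49
R = √49 = 7  ⇒  r_B = 7 − 1 = 6

rB=6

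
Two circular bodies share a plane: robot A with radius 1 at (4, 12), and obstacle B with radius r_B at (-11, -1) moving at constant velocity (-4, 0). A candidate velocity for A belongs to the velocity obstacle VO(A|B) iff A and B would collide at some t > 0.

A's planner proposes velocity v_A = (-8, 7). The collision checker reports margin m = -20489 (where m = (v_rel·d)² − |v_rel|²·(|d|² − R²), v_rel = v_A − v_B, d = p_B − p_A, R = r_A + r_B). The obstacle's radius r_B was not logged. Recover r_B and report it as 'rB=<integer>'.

m = -20489
d = (-15, -13);  v_rel = (-4, 7),  |v_rel|² = 65
v_rel×d = (-4)·(-13) − (7)·(-15) = 157
since m = R²·65 − 157²:  R² = (24649 + -20489) / 65 = 64
R = √64 = 8  ⇒  r_B = 8 − 1 = 7

rB=7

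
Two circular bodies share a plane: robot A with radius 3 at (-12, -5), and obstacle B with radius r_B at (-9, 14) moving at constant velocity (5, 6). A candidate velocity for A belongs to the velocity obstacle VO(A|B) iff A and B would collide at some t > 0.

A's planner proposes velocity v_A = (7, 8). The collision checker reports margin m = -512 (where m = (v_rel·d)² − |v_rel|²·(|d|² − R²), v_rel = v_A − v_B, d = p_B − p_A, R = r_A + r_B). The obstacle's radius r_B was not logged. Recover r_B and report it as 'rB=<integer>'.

m = -512
d = (3, 19);  v_rel = (2, 2),  |v_rel|² = 8
v_rel×d = (2)·(19) − (2)·(3) = 32
since m = R²·8 − 32²:  R² = (1024 + -512) / 8 = 64
R = √64 = 8  ⇒  r_B = 8 − 3 = 5

rB=5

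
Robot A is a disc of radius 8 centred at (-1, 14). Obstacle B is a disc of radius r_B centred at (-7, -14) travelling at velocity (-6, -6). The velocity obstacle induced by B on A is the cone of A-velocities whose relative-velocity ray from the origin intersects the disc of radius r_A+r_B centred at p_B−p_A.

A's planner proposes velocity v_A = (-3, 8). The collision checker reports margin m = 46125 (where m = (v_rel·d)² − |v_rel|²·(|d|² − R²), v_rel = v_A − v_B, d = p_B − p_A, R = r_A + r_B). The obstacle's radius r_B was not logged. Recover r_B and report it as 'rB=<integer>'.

m = 46125
d = (-6, -28);  v_rel = (3, 14),  |v_rel|² = 205
v_rel×d = (3)·(-28) − (14)·(-6) = 0
since m = R²·205 − 0²:  R² = (0 + 46125) / 205 = 225
R = √225 = 15  ⇒  r_B = 15 − 8 = 7

rB=7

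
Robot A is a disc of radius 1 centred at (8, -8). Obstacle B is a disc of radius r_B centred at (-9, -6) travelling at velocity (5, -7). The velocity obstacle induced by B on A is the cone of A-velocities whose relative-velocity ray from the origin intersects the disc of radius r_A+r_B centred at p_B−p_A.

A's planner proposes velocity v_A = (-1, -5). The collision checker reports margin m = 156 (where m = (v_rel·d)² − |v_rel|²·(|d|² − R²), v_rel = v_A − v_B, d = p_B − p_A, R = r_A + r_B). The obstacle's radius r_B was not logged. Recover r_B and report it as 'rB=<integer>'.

m = 156
d = (-17, 2);  v_rel = (-6, 2),  |v_rel|² = 40
v_rel×d = (-6)·(2) − (2)·(-17) = 22
since m = R²·40 − 22²:  R² = (484 + 156) / 40 = 16
R = √16 = 4  ⇒  r_B = 4 − 1 = 3

rB=3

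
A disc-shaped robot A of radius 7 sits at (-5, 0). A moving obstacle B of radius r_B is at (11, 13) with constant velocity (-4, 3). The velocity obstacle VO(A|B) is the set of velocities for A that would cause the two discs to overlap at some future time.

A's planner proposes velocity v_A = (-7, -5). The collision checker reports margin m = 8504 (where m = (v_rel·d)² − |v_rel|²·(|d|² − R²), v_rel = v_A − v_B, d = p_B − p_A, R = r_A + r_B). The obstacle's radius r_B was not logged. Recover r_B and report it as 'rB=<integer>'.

m = 8504
d = (16, 13);  v_rel = (-3, -8),  |v_rel|² = 73
v_rel×d = (-3)·(13) − (-8)·(16) = 89
since m = R²·73 − 89²:  R² = (7921 + 8504) / 73 = 225
R = √225 = 15  ⇒  r_B = 15 − 7 = 8

rB=8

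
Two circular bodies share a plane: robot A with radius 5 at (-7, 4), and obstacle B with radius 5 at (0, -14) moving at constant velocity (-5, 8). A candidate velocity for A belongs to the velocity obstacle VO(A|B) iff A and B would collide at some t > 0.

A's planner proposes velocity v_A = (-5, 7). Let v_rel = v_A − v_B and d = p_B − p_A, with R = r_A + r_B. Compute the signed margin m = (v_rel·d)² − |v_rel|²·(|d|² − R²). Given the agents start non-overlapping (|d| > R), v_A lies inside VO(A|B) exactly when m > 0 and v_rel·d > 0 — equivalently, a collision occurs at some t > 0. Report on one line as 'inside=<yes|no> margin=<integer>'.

d = (7, -18),  |d|² = 373;  R = 5+5 = 10,  c = 373−10² = 273
v_rel = (0, -1),  |v_rel|² = 1;  v_rel·d = (0)·(7) + (-1)·(-18) = 18
1·t² − 36·t + 273 = 0  ⇒  m = 18² − 1·273 = 51
m = 51 > 0,  v_rel·d = 18 > 0  ⇒  inside

inside=yes margin=51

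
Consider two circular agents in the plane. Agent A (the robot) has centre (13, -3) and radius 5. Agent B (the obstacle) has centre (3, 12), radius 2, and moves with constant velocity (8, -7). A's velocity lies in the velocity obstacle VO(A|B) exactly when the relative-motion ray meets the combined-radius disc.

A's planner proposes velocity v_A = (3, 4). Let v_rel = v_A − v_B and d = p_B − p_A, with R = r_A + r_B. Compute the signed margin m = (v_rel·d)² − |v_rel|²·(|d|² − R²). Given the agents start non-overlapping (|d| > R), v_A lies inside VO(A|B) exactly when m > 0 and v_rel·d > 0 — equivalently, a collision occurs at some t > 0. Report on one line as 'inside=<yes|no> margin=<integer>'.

d = (-10, 15),  |d|² = 325;  R = 5+2 = 7,  c = 325−7² = 276
v_rel = (-5, 11),  |v_rel|² = 146;  v_rel·d = (-5)·(-10) + (11)·(15) = 215
146·t² − 430·t + 276 = 0  ⇒  m = 215² − 146·276 = 5929
m = 5929 > 0,  v_rel·d = 215 > 0  ⇒  inside

inside=yes margin=5929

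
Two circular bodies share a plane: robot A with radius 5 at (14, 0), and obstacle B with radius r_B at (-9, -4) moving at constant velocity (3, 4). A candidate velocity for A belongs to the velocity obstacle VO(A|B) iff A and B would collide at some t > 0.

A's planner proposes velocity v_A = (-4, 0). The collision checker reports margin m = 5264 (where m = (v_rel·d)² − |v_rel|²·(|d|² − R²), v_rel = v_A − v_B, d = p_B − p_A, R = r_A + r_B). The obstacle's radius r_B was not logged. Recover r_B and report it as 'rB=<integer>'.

m = 5264
d = (-23, -4);  v_rel = (-7, -4),  |v_rel|² = 65
v_rel×d = (-7)·(-4) − (-4)·(-23) = -64
since m = R²·65 − (-64)²:  R² = (4096 + 5264) / 65 = 144
R = √144 = 12  ⇒  r_B = 12 − 5 = 7

rB=7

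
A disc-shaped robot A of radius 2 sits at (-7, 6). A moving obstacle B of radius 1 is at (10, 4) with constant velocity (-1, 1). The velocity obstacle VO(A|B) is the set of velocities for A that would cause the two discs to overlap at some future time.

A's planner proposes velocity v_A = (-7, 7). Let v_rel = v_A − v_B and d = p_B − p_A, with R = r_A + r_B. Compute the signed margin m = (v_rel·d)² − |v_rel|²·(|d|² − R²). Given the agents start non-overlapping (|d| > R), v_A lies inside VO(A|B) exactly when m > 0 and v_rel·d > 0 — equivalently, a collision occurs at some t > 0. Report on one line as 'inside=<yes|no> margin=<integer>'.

d = (17, -2),  |d|² = 293;  R = 2+1 = 3,  c = 293−3² = 284
v_rel = (-6, 6),  |v_rel|² = 72;  v_rel·d = (-6)·(17) + (6)·(-2) = -114
72·t² + 228·t + 284 = 0  ⇒  m = (-114)² − 72·284 = -7452
m = -7452 < 0,  v_rel·d = -114 < 0  ⇒  outside

inside=no margin=-7452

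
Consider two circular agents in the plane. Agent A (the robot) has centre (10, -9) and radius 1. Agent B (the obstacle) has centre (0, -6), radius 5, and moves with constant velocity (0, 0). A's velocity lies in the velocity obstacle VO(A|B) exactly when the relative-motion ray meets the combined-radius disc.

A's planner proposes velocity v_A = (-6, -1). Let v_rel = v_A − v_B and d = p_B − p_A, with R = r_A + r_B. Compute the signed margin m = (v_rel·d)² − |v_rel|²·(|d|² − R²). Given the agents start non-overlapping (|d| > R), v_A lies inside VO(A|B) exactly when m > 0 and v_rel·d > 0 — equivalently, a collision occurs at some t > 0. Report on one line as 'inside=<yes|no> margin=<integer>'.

d = (-10, 3),  |d|² = 109;  R = 1+5 = 6,  c = 109−6² = 73
v_rel = (-6, -1),  |v_rel|² = 37;  v_rel·d = (-6)·(-10) + (-1)·(3) = 57
37·t² − 114·t + 73 = 0  ⇒  m = 57² − 37·73 = 548
m = 548 > 0,  v_rel·d = 57 > 0  ⇒  inside

inside=yes margin=548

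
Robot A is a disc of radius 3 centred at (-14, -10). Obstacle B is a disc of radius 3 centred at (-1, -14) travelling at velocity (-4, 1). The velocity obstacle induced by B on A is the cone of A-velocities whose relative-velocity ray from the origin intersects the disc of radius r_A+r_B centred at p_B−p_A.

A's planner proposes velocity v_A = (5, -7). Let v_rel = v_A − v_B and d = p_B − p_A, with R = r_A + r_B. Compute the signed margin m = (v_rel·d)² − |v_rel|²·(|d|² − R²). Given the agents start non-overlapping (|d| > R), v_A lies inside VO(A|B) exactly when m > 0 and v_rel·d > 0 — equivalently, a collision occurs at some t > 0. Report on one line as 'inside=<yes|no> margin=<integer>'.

d = (13, -4),  |d|² = 185;  R = 3+3 = 6,  c = 185−6² = 149
v_rel = (9, -8),  |v_rel|² = 145;  v_rel·d = (9)·(13) + (-8)·(-4) = 149
145·t² − 298·t + 149 = 0  ⇒  m = 149² − 145·149 = 596
m = 596 > 0,  v_rel·d = 149 > 0  ⇒  inside

inside=yes margin=596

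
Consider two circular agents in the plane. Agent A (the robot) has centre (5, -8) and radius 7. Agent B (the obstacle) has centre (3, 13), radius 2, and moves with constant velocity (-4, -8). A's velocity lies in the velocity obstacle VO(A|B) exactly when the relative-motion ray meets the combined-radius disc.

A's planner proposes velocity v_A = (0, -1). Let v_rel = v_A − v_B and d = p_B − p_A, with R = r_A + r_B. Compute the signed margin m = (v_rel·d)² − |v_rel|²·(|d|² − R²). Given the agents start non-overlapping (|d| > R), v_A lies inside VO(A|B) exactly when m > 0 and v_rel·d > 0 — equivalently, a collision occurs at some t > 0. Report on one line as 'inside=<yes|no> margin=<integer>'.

d = (-2, 21),  |d|² = 445;  R = 7+2 = 9,  c = 445−9² = 364
v_rel = (4, 7),  |v_rel|² = 65;  v_rel·d = (4)·(-2) + (7)·(21) = 139
65·t² − 278·t + 364 = 0  ⇒  m = 139² − 65·364 = -4339
m = -4339 < 0,  v_rel·d = 139 > 0  ⇒  outside

inside=no margin=-4339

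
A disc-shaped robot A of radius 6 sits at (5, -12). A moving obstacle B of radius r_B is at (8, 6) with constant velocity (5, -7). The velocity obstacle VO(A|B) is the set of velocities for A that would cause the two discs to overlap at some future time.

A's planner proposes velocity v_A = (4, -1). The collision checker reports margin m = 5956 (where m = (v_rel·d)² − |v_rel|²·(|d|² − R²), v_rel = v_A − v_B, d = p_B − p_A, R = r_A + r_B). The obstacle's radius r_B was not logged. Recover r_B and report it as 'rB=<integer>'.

m = 5956
d = (3, 18);  v_rel = (-1, 6),  |v_rel|² = 37
v_rel×d = (-1)·(18) − (6)·(3) = -36
since m = R²·37 − (-36)²:  R² = (1296 + 5956) / 37 = 196
R = √196 = 14  ⇒  r_B = 14 − 6 = 8

rB=8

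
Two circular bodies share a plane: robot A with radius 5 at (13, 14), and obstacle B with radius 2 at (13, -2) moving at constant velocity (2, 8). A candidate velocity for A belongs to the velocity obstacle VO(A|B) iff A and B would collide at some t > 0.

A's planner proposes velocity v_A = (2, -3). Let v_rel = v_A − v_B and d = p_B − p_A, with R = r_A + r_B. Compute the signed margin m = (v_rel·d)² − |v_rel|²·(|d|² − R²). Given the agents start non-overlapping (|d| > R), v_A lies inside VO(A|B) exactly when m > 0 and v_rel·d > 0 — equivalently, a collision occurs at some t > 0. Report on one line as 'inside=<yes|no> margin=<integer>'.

d = (0, -16),  |d|² = 256;  R = 5+2 = 7,  c = 256−7² = 207
v_rel = (0, -11),  |v_rel|² = 121;  v_rel·d = (0)·(0) + (-11)·(-16) = 176
121·t² − 352·t + 207 = 0  ⇒  m = 176² − 121·207 = 5929
m = 5929 > 0,  v_rel·d = 176 > 0  ⇒  inside

inside=yes margin=5929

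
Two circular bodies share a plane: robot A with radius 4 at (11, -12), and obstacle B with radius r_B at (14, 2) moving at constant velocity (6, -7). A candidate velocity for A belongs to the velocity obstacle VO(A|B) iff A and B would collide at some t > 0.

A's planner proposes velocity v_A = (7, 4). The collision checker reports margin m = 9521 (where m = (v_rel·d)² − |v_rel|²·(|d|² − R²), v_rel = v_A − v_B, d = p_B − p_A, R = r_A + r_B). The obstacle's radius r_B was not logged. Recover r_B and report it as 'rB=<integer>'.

m = 9521
d = (3, 14);  v_rel = (1, 11),  |v_rel|² = 122
v_rel×d = (1)·(14) − (11)·(3) = -19
since m = R²·122 − (-19)²:  R² = (361 + 9521) / 122 = 81
R = √81 = 9  ⇒  r_B = 9 − 4 = 5

rB=5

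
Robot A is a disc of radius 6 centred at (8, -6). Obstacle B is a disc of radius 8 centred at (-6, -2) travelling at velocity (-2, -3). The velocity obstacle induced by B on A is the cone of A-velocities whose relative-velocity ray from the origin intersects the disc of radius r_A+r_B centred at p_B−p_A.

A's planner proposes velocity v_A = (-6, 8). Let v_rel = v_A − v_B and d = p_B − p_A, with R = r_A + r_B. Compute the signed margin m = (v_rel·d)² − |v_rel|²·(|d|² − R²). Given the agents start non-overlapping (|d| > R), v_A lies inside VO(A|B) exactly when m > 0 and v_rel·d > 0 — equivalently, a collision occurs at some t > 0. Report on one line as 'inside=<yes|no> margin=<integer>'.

d = (-14, 4),  |d|² = 212;  R = 6+8 = 14,  c = 212−14² = 16
v_rel = (-4, 11),  |v_rel|² = 137;  v_rel·d = (-4)·(-14) + (11)·(4) = 100
137·t² − 200·t + 16 = 0  ⇒  m = 100² − 137·16 = 7808
m = 7808 > 0,  v_rel·d = 100 > 0  ⇒  inside

inside=yes margin=7808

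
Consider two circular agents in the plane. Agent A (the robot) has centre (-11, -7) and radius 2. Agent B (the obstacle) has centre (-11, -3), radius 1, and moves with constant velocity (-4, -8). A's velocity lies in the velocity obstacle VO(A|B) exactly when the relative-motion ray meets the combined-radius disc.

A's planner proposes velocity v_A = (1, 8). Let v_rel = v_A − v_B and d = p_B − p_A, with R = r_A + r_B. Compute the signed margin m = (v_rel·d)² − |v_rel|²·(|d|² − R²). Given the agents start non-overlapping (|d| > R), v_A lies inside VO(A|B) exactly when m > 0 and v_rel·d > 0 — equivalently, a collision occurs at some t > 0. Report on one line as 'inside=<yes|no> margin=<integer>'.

d = (0, 4),  |d|² = 16;  R = 2+1 = 3,  c = 16−3² = 7
v_rel = (5, 16),  |v_rel|² = 281;  v_rel·d = (5)·(0) + (16)·(4) = 64
281·t² − 128·t + 7 = 0  ⇒  m = 64² − 281·7 = 2129
m = 2129 > 0,  v_rel·d = 64 > 0  ⇒  inside

inside=yes margin=2129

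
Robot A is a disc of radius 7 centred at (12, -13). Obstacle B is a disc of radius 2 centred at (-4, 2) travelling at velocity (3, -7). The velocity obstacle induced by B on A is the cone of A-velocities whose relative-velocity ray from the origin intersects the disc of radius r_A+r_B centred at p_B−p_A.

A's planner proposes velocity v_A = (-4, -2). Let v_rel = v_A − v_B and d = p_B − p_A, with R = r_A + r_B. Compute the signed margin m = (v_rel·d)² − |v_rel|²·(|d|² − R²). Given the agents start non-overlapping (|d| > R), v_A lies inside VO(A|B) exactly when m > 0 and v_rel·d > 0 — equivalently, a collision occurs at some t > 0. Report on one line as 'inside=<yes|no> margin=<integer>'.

d = (-16, 15),  |d|² = 481;  R = 7+2 = 9,  c = 481−9² = 400
v_rel = (-7, 5),  |v_rel|² = 74;  v_rel·d = (-7)·(-16) + (5)·(15) = 187
74·t² − 374·t + 400 = 0  ⇒  m = 187² − 74·400 = 5369
m = 5369 > 0,  v_rel·d = 187 > 0  ⇒  inside

inside=yes margin=5369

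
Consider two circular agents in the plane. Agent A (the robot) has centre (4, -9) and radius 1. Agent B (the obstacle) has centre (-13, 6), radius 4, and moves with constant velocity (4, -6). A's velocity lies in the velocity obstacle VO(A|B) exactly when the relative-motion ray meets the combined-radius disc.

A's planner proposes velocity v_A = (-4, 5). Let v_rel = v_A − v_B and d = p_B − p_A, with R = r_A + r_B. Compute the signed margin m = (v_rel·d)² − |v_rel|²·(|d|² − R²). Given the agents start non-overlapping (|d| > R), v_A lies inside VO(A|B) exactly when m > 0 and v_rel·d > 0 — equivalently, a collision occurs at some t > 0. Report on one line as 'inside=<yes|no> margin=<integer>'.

d = (-17, 15),  |d|² = 514;  R = 1+4 = 5,  c = 514−5² = 489
v_rel = (-8, 11),  |v_rel|² = 185;  v_rel·d = (-8)·(-17) + (11)·(15) = 301
185·t² − 602·t + 489 = 0  ⇒  m = 301² − 185·489 = 136
m = 136 > 0,  v_rel·d = 301 > 0  ⇒  inside

inside=yes margin=136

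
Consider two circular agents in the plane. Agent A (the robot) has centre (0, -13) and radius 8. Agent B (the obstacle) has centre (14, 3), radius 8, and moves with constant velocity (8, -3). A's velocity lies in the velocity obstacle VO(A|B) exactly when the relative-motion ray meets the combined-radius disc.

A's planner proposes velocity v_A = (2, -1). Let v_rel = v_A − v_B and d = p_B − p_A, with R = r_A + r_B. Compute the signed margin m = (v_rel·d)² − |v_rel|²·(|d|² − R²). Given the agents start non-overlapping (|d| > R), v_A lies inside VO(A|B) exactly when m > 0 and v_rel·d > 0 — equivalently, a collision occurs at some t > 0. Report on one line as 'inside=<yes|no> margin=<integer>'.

d = (14, 16),  |d|² = 452;  R = 8+8 = 16,  c = 452−16² = 196
v_rel = (-6, 2),  |v_rel|² = 40;  v_rel·d = (-6)·(14) + (2)·(16) = -52
40·t² + 104·t + 196 = 0  ⇒  m = (-52)² − 40·196 = -5136
m = -5136 < 0,  v_rel·d = -52 < 0  ⇒  outside

inside=no margin=-5136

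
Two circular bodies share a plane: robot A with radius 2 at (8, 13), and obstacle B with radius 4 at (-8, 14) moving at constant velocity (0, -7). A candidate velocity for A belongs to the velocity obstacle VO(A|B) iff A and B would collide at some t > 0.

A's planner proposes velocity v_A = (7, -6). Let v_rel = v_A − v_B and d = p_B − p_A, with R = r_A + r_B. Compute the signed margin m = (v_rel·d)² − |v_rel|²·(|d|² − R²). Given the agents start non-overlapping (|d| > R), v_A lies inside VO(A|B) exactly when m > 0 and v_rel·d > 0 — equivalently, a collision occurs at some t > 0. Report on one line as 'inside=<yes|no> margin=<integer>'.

d = (-16, 1),  |d|² = 257;  R = 2+4 = 6,  c = 257−6² = 221
v_rel = (7, 1),  |v_rel|² = 50;  v_rel·d = (7)·(-16) + (1)·(1) = -111
50·t² + 222·t + 221 = 0  ⇒  m = (-111)² − 50·221 = 1271
m = 1271 > 0,  v_rel·d = -111 < 0  ⇒  outside

inside=no margin=1271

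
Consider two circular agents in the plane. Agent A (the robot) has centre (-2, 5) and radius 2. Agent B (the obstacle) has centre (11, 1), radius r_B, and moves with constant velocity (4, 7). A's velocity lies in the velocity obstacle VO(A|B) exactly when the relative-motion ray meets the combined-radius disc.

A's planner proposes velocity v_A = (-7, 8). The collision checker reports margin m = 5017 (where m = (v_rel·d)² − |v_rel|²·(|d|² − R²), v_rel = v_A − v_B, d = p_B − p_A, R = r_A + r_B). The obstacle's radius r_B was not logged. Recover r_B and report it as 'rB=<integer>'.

m = 5017
d = (13, -4);  v_rel = (-11, 1),  |v_rel|² = 122
v_rel×d = (-11)·(-4) − (1)·(13) = 31
since m = R²·122 − 31²:  R² = (961 + 5017) / 122 = 49
R = √49 = 7  ⇒  r_B = 7 − 2 = 5

rB=5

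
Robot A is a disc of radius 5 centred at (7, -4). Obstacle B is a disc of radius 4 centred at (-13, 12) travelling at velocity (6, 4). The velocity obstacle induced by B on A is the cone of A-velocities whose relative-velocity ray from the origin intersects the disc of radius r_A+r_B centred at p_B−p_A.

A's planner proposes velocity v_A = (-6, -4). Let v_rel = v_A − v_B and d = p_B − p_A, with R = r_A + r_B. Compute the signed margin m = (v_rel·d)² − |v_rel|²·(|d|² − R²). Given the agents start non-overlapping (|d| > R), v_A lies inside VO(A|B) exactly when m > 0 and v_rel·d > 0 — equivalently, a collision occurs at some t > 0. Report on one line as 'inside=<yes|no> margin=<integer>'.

d = (-20, 16),  |d|² = 656;  R = 5+4 = 9,  c = 656−9² = 575
v_rel = (-12, -8),  |v_rel|² = 208;  v_rel·d = (-12)·(-20) + (-8)·(16) = 112
208·t² − 224·t + 575 = 0  ⇒  m = 112² − 208·575 = -107056
m = -107056 < 0,  v_rel·d = 112 > 0  ⇒  outside

inside=no margin=-107056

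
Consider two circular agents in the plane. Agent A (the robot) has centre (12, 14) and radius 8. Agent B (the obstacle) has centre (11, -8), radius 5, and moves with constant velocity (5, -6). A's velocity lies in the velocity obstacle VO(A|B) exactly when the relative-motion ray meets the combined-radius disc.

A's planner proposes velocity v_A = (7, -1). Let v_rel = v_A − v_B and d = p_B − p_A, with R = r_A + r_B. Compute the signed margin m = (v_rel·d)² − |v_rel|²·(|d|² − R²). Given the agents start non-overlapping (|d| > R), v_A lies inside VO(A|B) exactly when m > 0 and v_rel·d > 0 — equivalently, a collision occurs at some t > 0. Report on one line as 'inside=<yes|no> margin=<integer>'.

d = (-1, -22),  |d|² = 485;  R = 8+5 = 13,  c = 485−13² = 316
v_rel = (2, 5),  |v_rel|² = 29;  v_rel·d = (2)·(-1) + (5)·(-22) = -112
29·t² + 224·t + 316 = 0  ⇒  m = (-112)² − 29·316 = 3380
m = 3380 > 0,  v_rel·d = -112 < 0  ⇒  outside

inside=no margin=3380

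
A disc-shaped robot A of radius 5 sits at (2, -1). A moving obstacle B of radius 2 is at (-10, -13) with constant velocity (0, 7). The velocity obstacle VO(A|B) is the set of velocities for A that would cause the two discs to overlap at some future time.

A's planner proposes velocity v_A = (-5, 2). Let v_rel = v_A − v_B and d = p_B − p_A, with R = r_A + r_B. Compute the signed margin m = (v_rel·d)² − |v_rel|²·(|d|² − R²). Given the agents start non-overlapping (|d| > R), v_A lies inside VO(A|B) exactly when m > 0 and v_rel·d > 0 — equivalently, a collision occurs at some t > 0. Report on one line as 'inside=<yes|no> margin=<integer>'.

d = (-12, -12),  |d|² = 288;  R = 5+2 = 7,  c = 288−7² = 239
v_rel = (-5, -5),  |v_rel|² = 50;  v_rel·d = (-5)·(-12) + (-5)·(-12) = 120
50·t² − 240·t + 239 = 0  ⇒  m = 120² − 50·239 = 2450
m = 2450 > 0,  v_rel·d = 120 > 0  ⇒  inside

inside=yes margin=2450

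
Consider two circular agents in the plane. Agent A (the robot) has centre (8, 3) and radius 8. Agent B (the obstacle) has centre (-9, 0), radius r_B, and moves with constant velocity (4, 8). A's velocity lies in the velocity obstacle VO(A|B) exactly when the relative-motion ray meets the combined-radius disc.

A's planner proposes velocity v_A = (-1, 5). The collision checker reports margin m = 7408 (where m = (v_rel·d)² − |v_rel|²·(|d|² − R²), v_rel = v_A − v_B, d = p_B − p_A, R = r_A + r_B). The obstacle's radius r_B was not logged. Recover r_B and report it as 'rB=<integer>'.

m = 7408
d = (-17, -3);  v_rel = (-5, -3),  |v_rel|² = 34
v_rel×d = (-5)·(-3) − (-3)·(-17) = -36
since m = R²·34 − (-36)²:  R² = (1296 + 7408) / 34 = 256
R = √256 = 16  ⇒  r_B = 16 − 8 = 8

rB=8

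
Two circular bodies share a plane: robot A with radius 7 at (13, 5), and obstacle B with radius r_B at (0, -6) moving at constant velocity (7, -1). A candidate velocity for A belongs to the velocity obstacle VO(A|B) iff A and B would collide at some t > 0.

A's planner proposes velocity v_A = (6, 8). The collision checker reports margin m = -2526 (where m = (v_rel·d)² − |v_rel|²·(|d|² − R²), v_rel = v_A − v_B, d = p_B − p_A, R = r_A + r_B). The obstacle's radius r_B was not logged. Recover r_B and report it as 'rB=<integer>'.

m = -2526
d = (-13, -11);  v_rel = (-1, 9),  |v_rel|² = 82
v_rel×d = (-1)·(-11) − (9)·(-13) = 128
since m = R²·82 − 128²:  R² = (16384 + -2526) / 82 = 169
R = √169 = 13  ⇒  r_B = 13 − 7 = 6

rB=6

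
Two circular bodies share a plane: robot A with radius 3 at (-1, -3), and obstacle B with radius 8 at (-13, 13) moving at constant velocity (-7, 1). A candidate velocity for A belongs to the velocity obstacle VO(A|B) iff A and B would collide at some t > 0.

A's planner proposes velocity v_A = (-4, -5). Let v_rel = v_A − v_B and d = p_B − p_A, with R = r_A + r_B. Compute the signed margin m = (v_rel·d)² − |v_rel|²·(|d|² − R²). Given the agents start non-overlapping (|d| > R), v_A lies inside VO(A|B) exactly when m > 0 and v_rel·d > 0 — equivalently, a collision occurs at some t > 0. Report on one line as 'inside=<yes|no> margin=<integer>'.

d = (-12, 16),  |d|² = 400;  R = 3+8 = 11,  c = 400−11² = 279
v_rel = (3, -6),  |v_rel|² = 45;  v_rel·d = (3)·(-12) + (-6)·(16) = -132
45·t² + 264·t + 279 = 0  ⇒  m = (-132)² − 45·279 = 4869
m = 4869 > 0,  v_rel·d = -132 < 0  ⇒  outside

inside=no margin=4869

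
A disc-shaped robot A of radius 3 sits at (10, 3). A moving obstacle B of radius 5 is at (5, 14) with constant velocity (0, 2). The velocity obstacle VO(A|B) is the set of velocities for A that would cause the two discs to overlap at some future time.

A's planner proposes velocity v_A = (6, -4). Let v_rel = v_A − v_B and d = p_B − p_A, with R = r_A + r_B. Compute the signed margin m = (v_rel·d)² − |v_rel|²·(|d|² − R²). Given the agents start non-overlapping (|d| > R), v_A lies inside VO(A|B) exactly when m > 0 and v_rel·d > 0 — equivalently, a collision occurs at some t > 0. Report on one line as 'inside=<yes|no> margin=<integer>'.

d = (-5, 11),  |d|² = 146;  R = 3+5 = 8,  c = 146−8² = 82
v_rel = (6, -6),  |v_rel|² = 72;  v_rel·d = (6)·(-5) + (-6)·(11) = -96
72·t² + 192·t + 82 = 0  ⇒  m = (-96)² − 72·82 = 3312
m = 3312 > 0,  v_rel·d = -96 < 0  ⇒  outside

inside=no margin=3312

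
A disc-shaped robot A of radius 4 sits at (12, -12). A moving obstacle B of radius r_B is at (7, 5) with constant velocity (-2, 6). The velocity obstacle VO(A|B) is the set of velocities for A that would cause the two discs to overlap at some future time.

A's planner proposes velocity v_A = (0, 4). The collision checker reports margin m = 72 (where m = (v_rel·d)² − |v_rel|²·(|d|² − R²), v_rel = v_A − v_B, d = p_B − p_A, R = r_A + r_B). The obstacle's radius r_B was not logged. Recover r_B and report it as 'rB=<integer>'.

m = 72
d = (-5, 17);  v_rel = (2, -2),  |v_rel|² = 8
v_rel×d = (2)·(17) − (-2)·(-5) = 24
since m = R²·8 − 24²:  R² = (576 + 72) / 8 = 81
R = √81 = 9  ⇒  r_B = 9 − 4 = 5

rB=5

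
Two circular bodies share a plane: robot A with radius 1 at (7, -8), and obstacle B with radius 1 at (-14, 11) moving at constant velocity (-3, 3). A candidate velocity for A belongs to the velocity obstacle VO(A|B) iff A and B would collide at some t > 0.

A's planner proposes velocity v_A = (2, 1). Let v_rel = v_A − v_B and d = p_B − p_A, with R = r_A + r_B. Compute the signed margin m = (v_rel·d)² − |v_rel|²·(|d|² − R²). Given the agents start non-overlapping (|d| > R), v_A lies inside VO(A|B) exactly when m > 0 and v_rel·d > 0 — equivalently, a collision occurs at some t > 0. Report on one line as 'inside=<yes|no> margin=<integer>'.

d = (-21, 19),  |d|² = 802;  R = 1+1 = 2,  c = 802−2² = 798
v_rel = (5, -2),  |v_rel|² = 29;  v_rel·d = (5)·(-21) + (-2)·(19) = -143
29·t² + 286·t + 798 = 0  ⇒  m = (-143)² − 29·798 = -2693
m = -2693 < 0,  v_rel·d = -143 < 0  ⇒  outside

inside=no margin=-2693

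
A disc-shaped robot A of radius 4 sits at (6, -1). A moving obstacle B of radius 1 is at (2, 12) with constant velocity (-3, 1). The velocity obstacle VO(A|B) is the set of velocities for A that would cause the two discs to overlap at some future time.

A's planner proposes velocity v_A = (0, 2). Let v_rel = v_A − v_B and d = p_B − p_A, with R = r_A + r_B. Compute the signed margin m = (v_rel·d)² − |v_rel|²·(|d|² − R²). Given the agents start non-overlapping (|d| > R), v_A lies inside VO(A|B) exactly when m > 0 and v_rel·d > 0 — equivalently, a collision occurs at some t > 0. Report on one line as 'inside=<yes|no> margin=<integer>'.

d = (-4, 13),  |d|² = 185;  R = 4+1 = 5,  c = 185−5² = 160
v_rel = (3, 1),  |v_rel|² = 10;  v_rel·d = (3)·(-4) + (1)·(13) = 1
10·t² − 2·t + 160 = 0  ⇒  m = 1² − 10·160 = -1599
m = -1599 < 0,  v_rel·d = 1 > 0  ⇒  outside

inside=no margin=-1599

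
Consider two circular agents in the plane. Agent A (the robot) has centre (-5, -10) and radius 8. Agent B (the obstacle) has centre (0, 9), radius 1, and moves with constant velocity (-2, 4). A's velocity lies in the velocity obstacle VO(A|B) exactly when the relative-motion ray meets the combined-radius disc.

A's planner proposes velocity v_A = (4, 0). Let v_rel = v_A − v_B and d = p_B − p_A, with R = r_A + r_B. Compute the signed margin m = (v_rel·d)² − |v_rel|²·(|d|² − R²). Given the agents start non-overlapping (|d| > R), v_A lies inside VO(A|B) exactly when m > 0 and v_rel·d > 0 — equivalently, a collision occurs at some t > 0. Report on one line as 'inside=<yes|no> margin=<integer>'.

d = (5, 19),  |d|² = 386;  R = 8+1 = 9,  c = 386−9² = 305
v_rel = (6, -4),  |v_rel|² = 52;  v_rel·d = (6)·(5) + (-4)·(19) = -46
52·t² + 92·t + 305 = 0  ⇒  m = (-46)² − 52·305 = -13744
m = -13744 < 0,  v_rel·d = -46 < 0  ⇒  outside

inside=no margin=-13744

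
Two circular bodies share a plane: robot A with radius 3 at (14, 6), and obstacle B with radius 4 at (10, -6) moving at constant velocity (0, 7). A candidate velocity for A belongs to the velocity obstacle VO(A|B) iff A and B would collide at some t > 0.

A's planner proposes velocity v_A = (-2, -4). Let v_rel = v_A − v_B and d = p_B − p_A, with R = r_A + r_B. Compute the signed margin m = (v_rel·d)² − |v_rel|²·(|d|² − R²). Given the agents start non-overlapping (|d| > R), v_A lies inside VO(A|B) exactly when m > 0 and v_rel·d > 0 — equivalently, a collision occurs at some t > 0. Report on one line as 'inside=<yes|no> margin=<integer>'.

d = (-4, -12),  |d|² = 160;  R = 3+4 = 7,  c = 160−7² = 111
v_rel = (-2, -11),  |v_rel|² = 125;  v_rel·d = (-2)·(-4) + (-11)·(-12) = 140
125·t² − 280·t + 111 = 0  ⇒  m = 140² − 125·111 = 5725
m = 5725 > 0,  v_rel·d = 140 > 0  ⇒  inside

inside=yes margin=5725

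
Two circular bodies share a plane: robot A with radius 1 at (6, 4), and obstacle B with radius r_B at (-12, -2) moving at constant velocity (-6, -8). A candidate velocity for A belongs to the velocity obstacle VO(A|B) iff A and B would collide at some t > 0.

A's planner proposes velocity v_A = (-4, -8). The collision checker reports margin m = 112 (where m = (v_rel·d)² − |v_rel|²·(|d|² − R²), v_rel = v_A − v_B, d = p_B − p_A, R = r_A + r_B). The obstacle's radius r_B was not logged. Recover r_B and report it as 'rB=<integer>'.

m = 112
d = (-18, -6);  v_rel = (2, 0),  |v_rel|² = 4
v_rel×d = (2)·(-6) − (0)·(-18) = -12
since m = R²·4 − (-12)²:  R² = (144 + 112) / 4 = 64
R = √64 = 8  ⇒  r_B = 8 − 1 = 7

rB=7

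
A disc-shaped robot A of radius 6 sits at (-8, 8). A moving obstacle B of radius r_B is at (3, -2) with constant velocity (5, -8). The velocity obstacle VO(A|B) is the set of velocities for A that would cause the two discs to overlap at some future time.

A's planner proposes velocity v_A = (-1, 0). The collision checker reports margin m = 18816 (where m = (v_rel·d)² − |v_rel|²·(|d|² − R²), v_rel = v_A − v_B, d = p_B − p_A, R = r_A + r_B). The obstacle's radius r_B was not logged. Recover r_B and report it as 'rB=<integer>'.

m = 18816
d = (11, -10);  v_rel = (-6, 8),  |v_rel|² = 100
v_rel×d = (-6)·(-10) − (8)·(11) = -28
since m = R²·100 − (-28)²:  R² = (784 + 18816) / 100 = 196
R = √196 = 14  ⇒  r_B = 14 − 6 = 8

rB=8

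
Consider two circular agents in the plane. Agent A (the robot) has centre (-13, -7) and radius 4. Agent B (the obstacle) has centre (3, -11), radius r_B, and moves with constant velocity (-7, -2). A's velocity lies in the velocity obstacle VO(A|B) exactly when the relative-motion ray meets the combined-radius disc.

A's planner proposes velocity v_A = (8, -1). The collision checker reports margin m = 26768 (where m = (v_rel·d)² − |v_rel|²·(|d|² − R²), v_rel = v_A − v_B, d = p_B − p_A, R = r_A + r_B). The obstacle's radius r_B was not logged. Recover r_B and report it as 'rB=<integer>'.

m = 26768
d = (16, -4);  v_rel = (15, 1),  |v_rel|² = 226
v_rel×d = (15)·(-4) − (1)·(16) = -76
since m = R²·226 − (-76)²:  R² = (5776 + 26768) / 226 = 144
R = √144 = 12  ⇒  r_B = 12 − 4 = 8

rB=8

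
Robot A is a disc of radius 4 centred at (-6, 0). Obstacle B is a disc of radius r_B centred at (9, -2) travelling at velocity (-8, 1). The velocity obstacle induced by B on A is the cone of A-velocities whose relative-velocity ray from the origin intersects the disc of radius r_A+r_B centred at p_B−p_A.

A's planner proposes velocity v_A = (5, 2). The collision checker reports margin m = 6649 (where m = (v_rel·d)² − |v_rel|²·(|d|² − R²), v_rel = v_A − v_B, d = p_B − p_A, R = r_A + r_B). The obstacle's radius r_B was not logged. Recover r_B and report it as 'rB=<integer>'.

m = 6649
d = (15, -2);  v_rel = (13, 1),  |v_rel|² = 170
v_rel×d = (13)·(-2) − (1)·(15) = -41
since m = R²·170 − (-41)²:  R² = (1681 + 6649) / 170 = 49
R = √49 = 7  ⇒  r_B = 7 − 4 = 3

rB=3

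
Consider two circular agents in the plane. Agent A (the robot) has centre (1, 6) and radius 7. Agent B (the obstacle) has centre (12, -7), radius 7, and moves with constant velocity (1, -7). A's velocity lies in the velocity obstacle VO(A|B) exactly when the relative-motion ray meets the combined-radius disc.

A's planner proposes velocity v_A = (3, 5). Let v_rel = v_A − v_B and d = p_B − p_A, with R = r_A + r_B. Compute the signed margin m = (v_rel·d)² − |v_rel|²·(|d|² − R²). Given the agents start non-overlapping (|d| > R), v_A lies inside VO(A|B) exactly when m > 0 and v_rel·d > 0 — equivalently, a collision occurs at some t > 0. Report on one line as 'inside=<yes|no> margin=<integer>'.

d = (11, -13),  |d|² = 290;  R = 7+7 = 14,  c = 290−14² = 94
v_rel = (2, 12),  |v_rel|² = 148;  v_rel·d = (2)·(11) + (12)·(-13) = -134
148·t² + 268·t + 94 = 0  ⇒  m = (-134)² − 148·94 = 4044
m = 4044 > 0,  v_rel·d = -134 < 0  ⇒  outside

inside=no margin=4044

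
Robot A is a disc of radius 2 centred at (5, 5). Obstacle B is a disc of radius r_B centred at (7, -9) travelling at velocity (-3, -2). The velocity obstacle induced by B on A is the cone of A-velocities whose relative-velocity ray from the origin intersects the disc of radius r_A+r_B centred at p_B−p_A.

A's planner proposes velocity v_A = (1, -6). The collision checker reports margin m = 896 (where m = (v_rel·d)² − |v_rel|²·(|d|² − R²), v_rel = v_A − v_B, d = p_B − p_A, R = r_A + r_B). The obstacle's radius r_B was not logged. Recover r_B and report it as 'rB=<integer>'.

m = 896
d = (2, -14);  v_rel = (4, -4),  |v_rel|² = 32
v_rel×d = (4)·(-14) − (-4)·(2) = -48
since m = R²·32 − (-48)²:  R² = (2304 + 896) / 32 = 100
R = √100 = 10  ⇒  r_B = 10 − 2 = 8

rB=8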